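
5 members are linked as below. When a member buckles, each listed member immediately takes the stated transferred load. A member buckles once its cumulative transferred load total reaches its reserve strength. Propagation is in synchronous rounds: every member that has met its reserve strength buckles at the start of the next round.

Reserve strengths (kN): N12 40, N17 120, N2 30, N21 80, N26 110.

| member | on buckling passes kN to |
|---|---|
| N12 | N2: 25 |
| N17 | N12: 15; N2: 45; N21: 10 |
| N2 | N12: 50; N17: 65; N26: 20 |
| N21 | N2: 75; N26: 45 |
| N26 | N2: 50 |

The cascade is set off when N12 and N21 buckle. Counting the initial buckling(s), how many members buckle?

3

Round 1 — N12, N21 buckle (initial).
  N2: +25+75 → 100 ≥ 30
  N26: +45 → 45 < 110
Round 2 — N2 buckles.
  N17: +65 → 65 < 120
  N26: +20 → 65 < 110
No further bucklings.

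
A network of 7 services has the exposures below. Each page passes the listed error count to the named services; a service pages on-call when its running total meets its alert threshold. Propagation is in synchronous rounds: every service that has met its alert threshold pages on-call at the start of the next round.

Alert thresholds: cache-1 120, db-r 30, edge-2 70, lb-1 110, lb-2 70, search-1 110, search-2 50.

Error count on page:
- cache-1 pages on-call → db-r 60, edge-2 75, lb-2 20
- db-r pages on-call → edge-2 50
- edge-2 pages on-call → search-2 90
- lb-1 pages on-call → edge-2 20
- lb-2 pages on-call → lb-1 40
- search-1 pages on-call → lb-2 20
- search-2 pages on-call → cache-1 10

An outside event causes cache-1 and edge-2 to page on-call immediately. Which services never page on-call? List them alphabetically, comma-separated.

Round 1 — cache-1, edge-2 page on-call (initial).
  db-r: +60 → 60 ≥ 30
  lb-2: +20 → 20 < 70
  search-2: +90 → 90 ≥ 50
Round 2 — db-r, search-2 page on-call.
No further pages.

lb-1, lb-2, search-1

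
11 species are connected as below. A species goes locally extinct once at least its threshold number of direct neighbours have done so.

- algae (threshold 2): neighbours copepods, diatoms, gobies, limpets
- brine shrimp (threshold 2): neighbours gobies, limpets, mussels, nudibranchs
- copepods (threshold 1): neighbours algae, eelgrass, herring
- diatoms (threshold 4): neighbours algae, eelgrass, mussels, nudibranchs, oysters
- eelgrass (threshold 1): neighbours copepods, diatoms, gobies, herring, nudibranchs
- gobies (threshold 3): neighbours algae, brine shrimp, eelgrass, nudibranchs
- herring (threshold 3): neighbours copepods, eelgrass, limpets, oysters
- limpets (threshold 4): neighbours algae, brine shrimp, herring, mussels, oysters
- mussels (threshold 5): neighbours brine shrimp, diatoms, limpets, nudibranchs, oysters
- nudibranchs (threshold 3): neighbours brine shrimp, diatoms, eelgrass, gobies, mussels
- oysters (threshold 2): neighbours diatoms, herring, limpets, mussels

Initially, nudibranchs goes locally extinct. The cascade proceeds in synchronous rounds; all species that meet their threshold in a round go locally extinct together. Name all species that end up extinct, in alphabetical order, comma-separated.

copepods, eelgrass, nudibranchs

Round 1 — nudibranchs goes locally extinct (initial).
Round 2 — checking thresholds:
  brine shrimp: 1 of 4 neighbours < 2, not yet.
  diatoms: 1 of 5 neighbours < 4, not yet.
  eelgrass: 1 of 5 neighbours ≥ 1, goes locally extinct.
  gobies: 1 of 4 neighbours < 3, not yet.
  mussels: 1 of 5 neighbours < 5, not yet.
Round 3 — checking thresholds:
  brine shrimp: 1 of 4 neighbours < 2, not yet.
  copepods: 1 of 3 neighbours ≥ 1, goes locally extinct.
  diatoms: 2 of 5 neighbours < 4, not yet.
  gobies: 2 of 4 neighbours < 3, not yet.
  herring: 1 of 4 neighbours < 3, not yet.
  mussels: 1 of 5 neighbours < 5, not yet.
Round 4 — no new extinctions; cascade stops.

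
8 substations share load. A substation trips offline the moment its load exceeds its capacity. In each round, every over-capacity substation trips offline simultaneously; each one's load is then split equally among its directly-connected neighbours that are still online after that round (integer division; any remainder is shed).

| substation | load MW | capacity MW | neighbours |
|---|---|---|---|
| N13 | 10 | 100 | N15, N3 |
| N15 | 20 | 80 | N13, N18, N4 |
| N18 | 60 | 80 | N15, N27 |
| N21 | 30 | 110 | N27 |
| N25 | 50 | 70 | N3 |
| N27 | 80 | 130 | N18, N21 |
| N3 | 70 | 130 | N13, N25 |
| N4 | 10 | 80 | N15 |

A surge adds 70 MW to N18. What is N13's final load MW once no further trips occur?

52

Round 1 — N18 at 130 > 80. N18 trips offline.
  N18 sheds 130 MW to N15, N27: 65 each.
    N15: 20+65 = 85 > 80
    N27: 80+65 = 145 > 130
Round 2 — N15, N27 trip offline.
  N15 sheds 85 MW to N13, N4: 42 each (1 lost).
    N13: 10+42 = 52 ≤ 100
    N4: 10+42 = 52 ≤ 80
  N27 sheds 145 MW to N21: 145 each.
    N21: 30+145 = 175 > 110
Round 3 — N21 trips offline.
  N21 sheds 175 MW: no online neighbours, lost.
No further trips.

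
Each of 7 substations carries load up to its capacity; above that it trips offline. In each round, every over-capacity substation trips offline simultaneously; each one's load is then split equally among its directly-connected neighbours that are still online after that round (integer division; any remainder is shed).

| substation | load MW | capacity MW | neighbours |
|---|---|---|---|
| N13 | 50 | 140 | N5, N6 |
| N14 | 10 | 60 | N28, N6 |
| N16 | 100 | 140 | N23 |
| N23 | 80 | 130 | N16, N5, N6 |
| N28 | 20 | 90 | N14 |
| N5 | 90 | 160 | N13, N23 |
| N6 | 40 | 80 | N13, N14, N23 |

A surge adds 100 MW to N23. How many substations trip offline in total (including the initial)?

3

Round 1 — N23 at 180 > 130. N23 trips offline.
  N23 sheds 180 MW to N16, N5, N6: 60 each.
    N16: 100+60 = 160 > 140
    N5: 90+60 = 150 ≤ 160
    N6: 40+60 = 100 > 80
Round 2 — N16, N6 trip offline.
  N16 sheds 160 MW: no online neighbours, lost.
  N6 sheds 100 MW to N13, N14: 50 each.
    N13: 50+50 = 100 ≤ 140
    N14: 10+50 = 60 ≤ 60
No further trips.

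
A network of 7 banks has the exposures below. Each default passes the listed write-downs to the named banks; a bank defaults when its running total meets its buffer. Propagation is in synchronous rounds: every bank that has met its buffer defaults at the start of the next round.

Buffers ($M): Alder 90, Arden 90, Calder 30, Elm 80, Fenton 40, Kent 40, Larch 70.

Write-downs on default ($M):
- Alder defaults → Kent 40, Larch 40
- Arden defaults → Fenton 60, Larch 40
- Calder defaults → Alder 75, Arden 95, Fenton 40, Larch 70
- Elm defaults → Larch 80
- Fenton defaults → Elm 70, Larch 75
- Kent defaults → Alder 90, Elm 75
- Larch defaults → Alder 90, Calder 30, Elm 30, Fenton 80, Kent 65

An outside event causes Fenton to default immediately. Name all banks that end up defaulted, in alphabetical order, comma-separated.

Round 1 — Fenton defaults (initial).
  Elm: +70 → 70 < 80
  Larch: +75 → 75 ≥ 70
Round 2 — Larch defaults.
  Alder: +90 → 90 ≥ 90
  Calder: +30 → 30 ≥ 30
  Elm: +30 → 100 ≥ 80
  Kent: +65 → 65 ≥ 40
Round 3 — Alder, Calder, Elm, Kent default.
  Arden: +95 → 95 ≥ 90
Round 4 — Arden defaults.
No further defaults.

Alder, Arden, Calder, Elm, Fenton, Kent, Larch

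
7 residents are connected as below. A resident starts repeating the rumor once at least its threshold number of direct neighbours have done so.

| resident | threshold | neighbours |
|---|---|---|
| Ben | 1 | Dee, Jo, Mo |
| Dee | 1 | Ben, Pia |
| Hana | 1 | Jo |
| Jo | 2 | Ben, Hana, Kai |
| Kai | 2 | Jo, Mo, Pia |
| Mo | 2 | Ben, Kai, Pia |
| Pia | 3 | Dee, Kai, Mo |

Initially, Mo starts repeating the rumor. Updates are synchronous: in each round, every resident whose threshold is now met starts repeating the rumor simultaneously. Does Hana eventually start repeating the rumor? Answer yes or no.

Round 1 — Mo starts repeating the rumor (initial).
Round 2 — checking thresholds:
  Ben: 1 of 3 neighbours ≥ 1, starts repeating the rumor.
  Kai: 1 of 3 neighbours < 2, not yet.
  Pia: 1 of 3 neighbours < 3, not yet.
Round 3 — checking thresholds:
  Dee: 1 of 2 neighbours ≥ 1, starts repeating the rumor.
  Jo: 1 of 3 neighbours < 2, not yet.
  Kai: 1 of 3 neighbours < 2, not yet.
  Pia: 1 of 3 neighbours < 3, not yet.
Round 4 — no new spreads; cascade stops.

no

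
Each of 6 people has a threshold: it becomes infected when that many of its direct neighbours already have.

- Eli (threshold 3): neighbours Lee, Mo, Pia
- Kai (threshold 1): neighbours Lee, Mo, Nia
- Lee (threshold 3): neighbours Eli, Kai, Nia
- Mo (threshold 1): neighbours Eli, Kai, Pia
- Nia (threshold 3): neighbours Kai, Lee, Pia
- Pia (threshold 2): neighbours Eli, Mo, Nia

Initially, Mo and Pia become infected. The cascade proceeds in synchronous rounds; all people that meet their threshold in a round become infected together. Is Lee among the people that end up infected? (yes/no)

no

Round 1 — Mo, Pia become infected (initial).
Round 2 — checking thresholds:
  Eli: 2 of 3 neighbours < 3, not yet.
  Kai: 1 of 3 neighbours ≥ 1, becomes infected.
  Nia: 1 of 3 neighbours < 3, not yet.
Round 3 — no new infections; cascade stops.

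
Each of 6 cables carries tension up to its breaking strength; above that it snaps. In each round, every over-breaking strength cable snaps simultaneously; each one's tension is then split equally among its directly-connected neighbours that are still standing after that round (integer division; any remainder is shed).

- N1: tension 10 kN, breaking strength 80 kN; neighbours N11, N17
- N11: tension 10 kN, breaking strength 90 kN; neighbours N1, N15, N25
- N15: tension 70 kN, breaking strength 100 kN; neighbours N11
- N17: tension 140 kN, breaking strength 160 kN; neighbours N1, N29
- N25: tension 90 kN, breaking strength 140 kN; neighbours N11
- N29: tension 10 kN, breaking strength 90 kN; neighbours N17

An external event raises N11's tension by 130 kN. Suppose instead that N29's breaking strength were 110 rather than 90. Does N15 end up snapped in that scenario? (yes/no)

With N29's breaking strength at 110:
Round 1 — N11 at 140 > 90. N11 snaps.
  N11 sheds 140 kN to N1, N15, N25: 46 each (2 lost).
    N1: 10+46 = 56 ≤ 80
    N15: 70+46 = 116 > 100
    N25: 90+46 = 136 ≤ 140
Round 2 — N15 snaps.
  N15 sheds 116 kN: no online neighbours, lost.
No further breaks.

yes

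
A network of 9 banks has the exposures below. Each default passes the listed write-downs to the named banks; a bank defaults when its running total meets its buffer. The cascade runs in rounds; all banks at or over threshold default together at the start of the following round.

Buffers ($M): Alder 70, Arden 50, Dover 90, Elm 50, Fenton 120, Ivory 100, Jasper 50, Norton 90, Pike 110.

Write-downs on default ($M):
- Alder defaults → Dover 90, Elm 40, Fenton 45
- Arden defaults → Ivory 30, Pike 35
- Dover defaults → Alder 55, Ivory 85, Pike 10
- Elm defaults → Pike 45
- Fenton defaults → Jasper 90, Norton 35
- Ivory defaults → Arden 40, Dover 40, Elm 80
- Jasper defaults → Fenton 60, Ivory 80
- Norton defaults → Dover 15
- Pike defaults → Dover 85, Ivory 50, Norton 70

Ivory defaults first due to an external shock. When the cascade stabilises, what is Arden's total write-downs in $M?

Round 1 — Ivory defaults (initial).
  Arden: +40 → 40 < 50
  Dover: +40 → 40 < 90
  Elm: +80 → 80 ≥ 50
Round 2 — Elm defaults.
  Pike: +45 → 45 < 110
No further defaults.

40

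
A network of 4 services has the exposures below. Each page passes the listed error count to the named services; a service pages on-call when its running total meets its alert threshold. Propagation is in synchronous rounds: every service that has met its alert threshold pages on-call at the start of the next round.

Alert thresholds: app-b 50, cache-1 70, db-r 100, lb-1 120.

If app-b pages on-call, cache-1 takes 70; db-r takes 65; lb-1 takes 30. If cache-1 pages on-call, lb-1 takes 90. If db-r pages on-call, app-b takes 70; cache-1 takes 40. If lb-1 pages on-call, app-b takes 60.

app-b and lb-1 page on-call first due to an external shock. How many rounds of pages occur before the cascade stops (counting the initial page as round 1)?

Round 1 — app-b, lb-1 page on-call (initial).
  cache-1: +70 → 70 ≥ 70
  db-r: +65 → 65 < 100
Round 2 — cache-1 pages on-call.
No further pages.

2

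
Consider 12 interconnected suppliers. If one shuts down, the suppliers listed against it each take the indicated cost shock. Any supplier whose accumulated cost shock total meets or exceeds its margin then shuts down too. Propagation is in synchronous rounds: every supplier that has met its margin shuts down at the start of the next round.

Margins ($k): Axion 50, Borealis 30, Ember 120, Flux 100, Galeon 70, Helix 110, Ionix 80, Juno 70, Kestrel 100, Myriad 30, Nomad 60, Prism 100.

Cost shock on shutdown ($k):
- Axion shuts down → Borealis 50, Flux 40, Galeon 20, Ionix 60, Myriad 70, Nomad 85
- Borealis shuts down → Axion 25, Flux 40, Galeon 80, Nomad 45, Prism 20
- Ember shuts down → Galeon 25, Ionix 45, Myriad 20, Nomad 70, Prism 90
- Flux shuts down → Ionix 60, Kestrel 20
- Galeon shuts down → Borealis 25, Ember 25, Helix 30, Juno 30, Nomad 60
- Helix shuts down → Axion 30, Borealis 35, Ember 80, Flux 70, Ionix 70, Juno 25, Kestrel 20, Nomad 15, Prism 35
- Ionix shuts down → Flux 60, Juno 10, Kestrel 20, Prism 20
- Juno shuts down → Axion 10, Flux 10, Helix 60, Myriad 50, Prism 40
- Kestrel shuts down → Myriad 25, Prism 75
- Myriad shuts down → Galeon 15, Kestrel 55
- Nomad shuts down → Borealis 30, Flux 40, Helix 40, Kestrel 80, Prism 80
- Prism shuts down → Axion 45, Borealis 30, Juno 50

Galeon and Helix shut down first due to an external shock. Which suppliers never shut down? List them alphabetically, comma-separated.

Ember

Round 1 — Galeon, Helix shut down (initial).
  Axion: +30 → 30 < 50
  Borealis: +25+35 → 60 ≥ 30
  Ember: +25+80 → 105 < 120
  Flux: +70 → 70 < 100
  Ionix: +70 → 70 < 80
  Juno: +30+25 → 55 < 70
  Kestrel: +20 → 20 < 100
  Nomad: +60+15 → 75 ≥ 60
  Prism: +35 → 35 < 100
Round 2 — Borealis, Nomad shut down.
  Axion: +25 → 55 ≥ 50
  Flux: +40+40 → 150 ≥ 100
  Kestrel: +80 → 100 ≥ 100
  Prism: +20+80 → 135 ≥ 100
Round 3 — Axion, Flux, Kestrel, Prism shut down.
  Ionix: +60+60 → 190 ≥ 80
  Juno: +50 → 105 ≥ 70
  Myriad: +70+25 → 95 ≥ 30
Round 4 — Ionix, Juno, Myriad shut down.
No further shutdowns.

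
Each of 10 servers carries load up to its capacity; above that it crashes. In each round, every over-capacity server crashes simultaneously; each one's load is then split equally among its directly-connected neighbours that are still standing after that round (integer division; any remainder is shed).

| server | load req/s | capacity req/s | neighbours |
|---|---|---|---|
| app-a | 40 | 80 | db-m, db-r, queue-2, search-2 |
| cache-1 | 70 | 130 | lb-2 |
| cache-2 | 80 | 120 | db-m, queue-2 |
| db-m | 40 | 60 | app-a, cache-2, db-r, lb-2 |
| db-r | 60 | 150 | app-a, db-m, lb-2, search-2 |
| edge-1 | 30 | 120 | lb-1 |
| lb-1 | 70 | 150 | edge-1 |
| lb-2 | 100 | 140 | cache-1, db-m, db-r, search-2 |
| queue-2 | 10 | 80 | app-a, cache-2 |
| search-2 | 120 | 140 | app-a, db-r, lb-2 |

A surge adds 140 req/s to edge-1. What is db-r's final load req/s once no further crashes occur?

Round 1 — edge-1 at 170 > 120. edge-1 crashes.
  edge-1 sheds 170 req/s to lb-1: 170 each.
    lb-1: 70+170 = 240 > 150
Round 2 — lb-1 crashes.
  lb-1 sheds 240 req/s: no online neighbours, lost.
No further crashes.

60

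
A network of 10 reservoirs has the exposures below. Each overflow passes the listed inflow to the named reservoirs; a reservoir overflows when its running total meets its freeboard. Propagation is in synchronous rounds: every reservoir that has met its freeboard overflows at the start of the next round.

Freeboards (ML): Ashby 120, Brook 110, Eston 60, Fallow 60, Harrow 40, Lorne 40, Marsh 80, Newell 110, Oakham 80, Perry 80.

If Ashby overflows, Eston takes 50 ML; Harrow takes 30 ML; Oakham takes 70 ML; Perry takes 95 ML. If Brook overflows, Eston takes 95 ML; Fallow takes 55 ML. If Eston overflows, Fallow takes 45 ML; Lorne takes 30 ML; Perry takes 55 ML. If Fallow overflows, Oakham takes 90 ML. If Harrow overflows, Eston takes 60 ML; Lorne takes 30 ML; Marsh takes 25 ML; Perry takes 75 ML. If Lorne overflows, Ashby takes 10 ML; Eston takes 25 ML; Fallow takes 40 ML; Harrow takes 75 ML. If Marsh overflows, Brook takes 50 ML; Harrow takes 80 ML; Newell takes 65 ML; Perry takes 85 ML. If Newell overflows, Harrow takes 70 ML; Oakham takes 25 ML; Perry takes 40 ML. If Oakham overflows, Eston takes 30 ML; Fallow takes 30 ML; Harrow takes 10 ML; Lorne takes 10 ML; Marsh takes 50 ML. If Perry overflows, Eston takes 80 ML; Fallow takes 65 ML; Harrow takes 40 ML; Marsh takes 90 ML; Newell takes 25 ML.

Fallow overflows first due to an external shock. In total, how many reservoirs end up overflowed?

Round 1 — Fallow overflows (initial).
  Oakham: +90 → 90 ≥ 80
Round 2 — Oakham overflows.
  Eston: +30 → 30 < 60
  Harrow: +10 → 10 < 40
  Lorne: +10 → 10 < 40
  Marsh: +50 → 50 < 80
No further overflows.

2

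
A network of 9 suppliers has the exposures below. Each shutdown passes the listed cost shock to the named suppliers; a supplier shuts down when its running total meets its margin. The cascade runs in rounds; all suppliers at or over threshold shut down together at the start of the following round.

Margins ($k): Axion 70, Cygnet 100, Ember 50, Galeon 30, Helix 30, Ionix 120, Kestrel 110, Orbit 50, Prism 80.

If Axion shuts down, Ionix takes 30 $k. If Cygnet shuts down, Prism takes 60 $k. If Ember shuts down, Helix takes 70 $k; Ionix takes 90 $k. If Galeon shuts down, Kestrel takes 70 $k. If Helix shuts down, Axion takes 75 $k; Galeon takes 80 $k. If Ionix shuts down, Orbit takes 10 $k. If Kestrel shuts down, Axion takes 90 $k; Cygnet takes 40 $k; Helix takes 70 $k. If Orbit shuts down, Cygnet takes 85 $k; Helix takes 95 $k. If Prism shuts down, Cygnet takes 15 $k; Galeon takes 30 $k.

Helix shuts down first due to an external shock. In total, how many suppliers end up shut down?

Round 1 — Helix shuts down (initial).
  Axion: +75 → 75 ≥ 70
  Galeon: +80 → 80 ≥ 30
Round 2 — Axion, Galeon shut down.
  Ionix: +30 → 30 < 120
  Kestrel: +70 → 70 < 110
No further shutdowns.

3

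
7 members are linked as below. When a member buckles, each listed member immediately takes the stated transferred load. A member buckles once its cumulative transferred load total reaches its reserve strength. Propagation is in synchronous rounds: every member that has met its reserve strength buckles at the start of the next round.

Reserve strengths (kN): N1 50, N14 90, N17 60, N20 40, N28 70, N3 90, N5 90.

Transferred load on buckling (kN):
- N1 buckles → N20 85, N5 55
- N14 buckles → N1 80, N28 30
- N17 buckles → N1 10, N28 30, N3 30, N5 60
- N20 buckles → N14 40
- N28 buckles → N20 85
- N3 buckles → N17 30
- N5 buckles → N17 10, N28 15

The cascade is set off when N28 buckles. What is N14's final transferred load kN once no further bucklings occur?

Round 1 — N28 buckles (initial).
  N20: +85 → 85 ≥ 40
Round 2 — N20 buckles.
  N14: +40 → 40 < 90
No further bucklings.

40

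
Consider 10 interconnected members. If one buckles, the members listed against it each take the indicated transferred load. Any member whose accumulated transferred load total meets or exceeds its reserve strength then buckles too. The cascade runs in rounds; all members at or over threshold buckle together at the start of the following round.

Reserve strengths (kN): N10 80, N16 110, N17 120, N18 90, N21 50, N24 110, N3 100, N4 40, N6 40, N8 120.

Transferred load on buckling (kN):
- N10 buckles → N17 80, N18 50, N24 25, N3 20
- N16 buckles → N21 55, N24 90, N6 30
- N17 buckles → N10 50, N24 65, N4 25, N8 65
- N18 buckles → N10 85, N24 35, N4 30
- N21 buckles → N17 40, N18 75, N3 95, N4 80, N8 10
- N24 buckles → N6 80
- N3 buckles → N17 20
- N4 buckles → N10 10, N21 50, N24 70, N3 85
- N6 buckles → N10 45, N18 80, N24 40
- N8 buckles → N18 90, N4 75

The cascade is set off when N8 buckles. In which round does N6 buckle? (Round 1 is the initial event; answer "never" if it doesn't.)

5

Round 1 — N8 buckles (initial).
  N18: +90 → 90 ≥ 90
  N4: +75 → 75 ≥ 40
Round 2 — N18, N4 buckle.
  N10: +85+10 → 95 ≥ 80
  N21: +50 → 50 ≥ 50
  N24: +35+70 → 105 < 110
  N3: +85 → 85 < 100
Round 3 — N10, N21 buckle.
  N17: +80+40 → 120 ≥ 120
  N24: +25 → 130 ≥ 110
  N3: +20+95 → 200 ≥ 100
Round 4 — N17, N24, N3 buckle.
  N6: +80 → 80 ≥ 40
Round 5 — N6 buckles.
No further bucklings.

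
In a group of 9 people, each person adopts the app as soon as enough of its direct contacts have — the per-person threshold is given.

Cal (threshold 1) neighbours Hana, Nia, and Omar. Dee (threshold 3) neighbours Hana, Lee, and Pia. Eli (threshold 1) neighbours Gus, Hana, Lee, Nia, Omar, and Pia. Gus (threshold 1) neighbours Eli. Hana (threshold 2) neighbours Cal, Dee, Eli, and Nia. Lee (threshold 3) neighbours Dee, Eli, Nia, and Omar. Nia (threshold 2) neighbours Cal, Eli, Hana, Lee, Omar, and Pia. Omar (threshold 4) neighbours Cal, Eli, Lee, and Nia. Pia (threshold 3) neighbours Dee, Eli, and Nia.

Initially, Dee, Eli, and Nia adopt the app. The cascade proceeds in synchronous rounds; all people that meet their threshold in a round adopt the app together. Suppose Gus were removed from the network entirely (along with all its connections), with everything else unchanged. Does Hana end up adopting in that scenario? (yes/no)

With Gus removed:
Round 1 — Dee, Eli, Nia adopt the app (initial).
Round 2 — checking thresholds:
  Cal: 1 of 3 neighbours ≥ 1, adopts the app.
  Hana: 3 of 4 neighbours ≥ 2, adopts the app.
  Lee: 3 of 4 neighbours ≥ 3, adopts the app.
  Omar: 2 of 4 neighbours < 4, below threshold.
  Pia: 3 of 3 neighbours ≥ 3, adopts the app.
Round 3 — checking thresholds:
  Omar: 4 of 4 neighbours ≥ 4, adopts the app.
Round 4 — no new adoptions; cascade stops.

yes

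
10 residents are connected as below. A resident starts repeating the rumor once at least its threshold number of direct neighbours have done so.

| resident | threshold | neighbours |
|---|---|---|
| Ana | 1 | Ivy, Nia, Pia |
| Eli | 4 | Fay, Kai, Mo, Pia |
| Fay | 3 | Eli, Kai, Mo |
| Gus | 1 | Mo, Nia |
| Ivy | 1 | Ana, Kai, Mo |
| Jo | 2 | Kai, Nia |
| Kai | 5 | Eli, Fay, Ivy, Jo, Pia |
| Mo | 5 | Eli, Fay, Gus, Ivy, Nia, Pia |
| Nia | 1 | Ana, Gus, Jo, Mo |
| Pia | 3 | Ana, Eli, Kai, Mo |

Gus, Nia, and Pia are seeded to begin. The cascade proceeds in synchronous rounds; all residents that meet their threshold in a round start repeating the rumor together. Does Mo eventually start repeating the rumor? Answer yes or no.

no

Round 1 — Gus, Nia, Pia start repeating the rumor (initial).
Round 2 — checking thresholds:
  Ana: 2 of 3 neighbours ≥ 1, starts repeating the rumor.
  Eli: 1 of 4 neighbours < 4, holds.
  Jo: 1 of 2 neighbours < 2, holds.
  Kai: 1 of 5 neighbours < 5, holds.
  Mo: 3 of 6 neighbours < 5, holds.
Round 3 — checking thresholds:
  Eli: 1 of 4 neighbours < 4, holds.
  Ivy: 1 of 3 neighbours ≥ 1, starts repeating the rumor.
  Jo: 1 of 2 neighbours < 2, holds.
  Kai: 1 of 5 neighbours < 5, holds.
  Mo: 3 of 6 neighbours < 5, holds.
Round 4 — no new spreads; cascade stops.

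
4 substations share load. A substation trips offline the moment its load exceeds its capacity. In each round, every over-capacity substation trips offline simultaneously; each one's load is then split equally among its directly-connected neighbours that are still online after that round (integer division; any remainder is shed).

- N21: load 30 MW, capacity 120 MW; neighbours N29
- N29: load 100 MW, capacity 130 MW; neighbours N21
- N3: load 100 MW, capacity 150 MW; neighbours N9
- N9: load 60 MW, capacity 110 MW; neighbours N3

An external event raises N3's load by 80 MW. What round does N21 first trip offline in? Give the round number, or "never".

never

Round 1 — N3 at 180 > 150. N3 trips offline.
  N3 sheds 180 MW to N9: 180 each.
    N9: 60+180 = 240 > 110
Round 2 — N9 trips offline.
  N9 sheds 240 MW: no online neighbours, lost.
No further trips.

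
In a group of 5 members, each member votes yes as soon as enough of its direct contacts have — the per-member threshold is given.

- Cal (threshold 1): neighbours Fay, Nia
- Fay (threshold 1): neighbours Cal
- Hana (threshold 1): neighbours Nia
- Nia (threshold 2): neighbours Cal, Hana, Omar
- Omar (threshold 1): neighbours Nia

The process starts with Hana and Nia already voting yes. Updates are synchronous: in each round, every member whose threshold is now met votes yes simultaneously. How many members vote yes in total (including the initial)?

Round 1 — Hana, Nia vote yes (initial).
Round 2 — checking thresholds:
  Cal: 1 of 2 neighbours ≥ 1, votes yes.
  Omar: 1 of 1 neighbours ≥ 1, votes yes.
Round 3 — checking thresholds:
  Fay: 1 of 1 neighbours ≥ 1, votes yes.
Round 4 — no new yes votes; cascade stops.

5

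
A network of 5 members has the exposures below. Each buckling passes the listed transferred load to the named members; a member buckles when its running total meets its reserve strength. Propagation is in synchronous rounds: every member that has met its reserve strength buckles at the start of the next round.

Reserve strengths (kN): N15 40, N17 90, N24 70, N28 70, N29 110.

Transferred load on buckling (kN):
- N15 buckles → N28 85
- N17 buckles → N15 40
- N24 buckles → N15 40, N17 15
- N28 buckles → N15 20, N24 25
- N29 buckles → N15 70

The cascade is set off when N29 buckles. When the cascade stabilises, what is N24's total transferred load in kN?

Round 1 — N29 buckles (initial).
  N15: +70 → 70 ≥ 40
Round 2 — N15 buckles.
  N28: +85 → 85 ≥ 70
Round 3 — N28 buckles.
  N24: +25 → 25 < 70
No further bucklings.

25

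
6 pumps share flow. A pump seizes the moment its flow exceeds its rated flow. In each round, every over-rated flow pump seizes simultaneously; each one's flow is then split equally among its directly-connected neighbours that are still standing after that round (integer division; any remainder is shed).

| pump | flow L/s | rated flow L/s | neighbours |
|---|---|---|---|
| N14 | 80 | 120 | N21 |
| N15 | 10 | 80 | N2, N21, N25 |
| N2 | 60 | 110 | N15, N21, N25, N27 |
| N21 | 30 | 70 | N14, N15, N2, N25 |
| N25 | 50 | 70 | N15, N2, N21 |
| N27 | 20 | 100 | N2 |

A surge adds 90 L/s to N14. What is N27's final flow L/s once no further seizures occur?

Round 1 — N14 at 170 > 120. N14 seizes.
  N14 sheds 170 L/s to N21: 170 each.
    N21: 30+170 = 200 > 70
Round 2 — N21 seizes.
  N21 sheds 200 L/s to N15, N2, N25: 66 each (2 lost).
    N15: 10+66 = 76 ≤ 80
    N2: 60+66 = 126 > 110
    N25: 50+66 = 116 > 70
Round 3 — N2, N25 seize.
  N2 sheds 126 L/s to N15, N27: 63 each.
    N15: 76+63 = 139 > 80
    N27: 20+63 = 83 ≤ 100
  N25 sheds 116 L/s to N15: 116 each.
    N15: 139+116 = 255 > 80
Round 4 — N15 seizes.
  N15 sheds 255 L/s: no online neighbours, lost.
No further seizures.

83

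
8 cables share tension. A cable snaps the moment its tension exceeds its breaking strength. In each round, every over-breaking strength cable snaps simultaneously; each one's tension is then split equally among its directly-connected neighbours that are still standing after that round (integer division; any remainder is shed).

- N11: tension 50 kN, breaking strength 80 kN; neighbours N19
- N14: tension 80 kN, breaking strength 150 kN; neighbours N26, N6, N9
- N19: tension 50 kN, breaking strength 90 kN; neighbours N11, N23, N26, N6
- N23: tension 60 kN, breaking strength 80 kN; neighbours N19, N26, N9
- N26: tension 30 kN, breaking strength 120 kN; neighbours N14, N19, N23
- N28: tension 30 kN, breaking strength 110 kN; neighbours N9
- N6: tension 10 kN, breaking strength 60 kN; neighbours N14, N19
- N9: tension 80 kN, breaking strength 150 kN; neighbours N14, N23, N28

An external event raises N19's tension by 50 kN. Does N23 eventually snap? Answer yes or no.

Round 1 — N19 at 100 > 90. N19 snaps.
  N19 sheds 100 kN to N11, N23, N26, N6: 25 each.
    N11: 50+25 = 75 ≤ 80
    N23: 60+25 = 85 > 80
    N26: 30+25 = 55 ≤ 120
    N6: 10+25 = 35 ≤ 60
Round 2 — N23 snaps.
  N23 sheds 85 kN to N26, N9: 42 each (1 lost).
    N26: 55+42 = 97 ≤ 120
    N9: 80+42 = 122 ≤ 150
No further breaks.

yes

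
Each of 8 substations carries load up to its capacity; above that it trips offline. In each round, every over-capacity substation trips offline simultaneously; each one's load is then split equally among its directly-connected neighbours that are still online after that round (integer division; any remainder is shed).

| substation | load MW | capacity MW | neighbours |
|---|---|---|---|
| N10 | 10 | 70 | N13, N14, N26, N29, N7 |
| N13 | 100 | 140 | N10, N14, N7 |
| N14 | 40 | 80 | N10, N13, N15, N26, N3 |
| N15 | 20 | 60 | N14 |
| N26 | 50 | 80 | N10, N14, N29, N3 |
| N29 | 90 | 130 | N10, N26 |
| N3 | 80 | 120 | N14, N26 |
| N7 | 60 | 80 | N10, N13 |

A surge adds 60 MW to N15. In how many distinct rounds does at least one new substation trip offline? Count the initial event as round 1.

Round 1 — N15 at 80 > 60. N15 trips offline.
  N15 sheds 80 MW to N14: 80 each.
    N14: 40+80 = 120 > 80
Round 2 — N14 trips offline.
  N14 sheds 120 MW to N10, N13, N26, N3: 30 each.
    N10: 10+30 = 40 ≤ 70
    N13: 100+30 = 130 ≤ 140
    N26: 50+30 = 80 ≤ 80
    N3: 80+30 = 110 ≤ 120
No further trips.

2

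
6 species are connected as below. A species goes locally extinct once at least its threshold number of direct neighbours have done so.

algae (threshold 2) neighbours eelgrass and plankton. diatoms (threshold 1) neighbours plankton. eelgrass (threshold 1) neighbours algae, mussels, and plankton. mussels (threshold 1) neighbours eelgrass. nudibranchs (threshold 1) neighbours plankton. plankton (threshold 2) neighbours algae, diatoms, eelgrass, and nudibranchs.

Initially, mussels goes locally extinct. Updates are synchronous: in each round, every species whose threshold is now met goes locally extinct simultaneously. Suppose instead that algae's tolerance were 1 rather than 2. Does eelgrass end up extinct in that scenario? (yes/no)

yes

With algae's tolerance at 1:
Round 1 — mussels goes locally extinct (initial).
Round 2 — checking thresholds:
  eelgrass: 1 of 3 neighbours ≥ 1, goes locally extinct.
Round 3 — checking thresholds:
  algae: 1 of 2 neighbours ≥ 1, goes locally extinct.
  plankton: 1 of 4 neighbours < 2, below threshold.
Round 4 — checking thresholds:
  plankton: 2 of 4 neighbours ≥ 2, goes locally extinct.
Round 5 — checking thresholds:
  diatoms: 1 of 1 neighbours ≥ 1, goes locally extinct.
  nudibranchs: 1 of 1 neighbours ≥ 1, goes locally extinct.
Round 6 — no new extinctions; cascade stops.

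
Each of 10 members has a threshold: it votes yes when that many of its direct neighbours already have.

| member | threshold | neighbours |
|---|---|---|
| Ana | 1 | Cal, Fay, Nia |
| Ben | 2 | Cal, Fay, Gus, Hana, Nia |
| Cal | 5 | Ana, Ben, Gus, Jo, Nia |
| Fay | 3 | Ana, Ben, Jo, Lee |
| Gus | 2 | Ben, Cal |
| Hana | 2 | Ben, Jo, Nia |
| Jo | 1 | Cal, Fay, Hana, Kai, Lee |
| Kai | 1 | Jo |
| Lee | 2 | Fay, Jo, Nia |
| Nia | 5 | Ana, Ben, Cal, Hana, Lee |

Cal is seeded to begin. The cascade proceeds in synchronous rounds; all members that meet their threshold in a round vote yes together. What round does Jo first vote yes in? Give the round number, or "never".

Round 1 — Cal votes yes (initial).
Round 2 — checking thresholds:
  Ana: 1 of 3 neighbours ≥ 1, votes yes.
  Ben: 1 of 5 neighbours < 2, below threshold.
  Gus: 1 of 2 neighbours < 2, below threshold.
  Jo: 1 of 5 neighbours ≥ 1, votes yes.
  Nia: 1 of 5 neighbours < 5, below threshold.
Round 3 — checking thresholds:
  Ben: 1 of 5 neighbours < 2, below threshold.
  Fay: 2 of 4 neighbours < 3, below threshold.
  Gus: 1 of 2 neighbours < 2, below threshold.
  Hana: 1 of 3 neighbours < 2, below threshold.
  Kai: 1 of 1 neighbours ≥ 1, votes yes.
  Lee: 1 of 3 neighbours < 2, below threshold.
  Nia: 2 of 5 neighbours < 5, below threshold.
Round 4 — no new yes votes; cascade stops.

2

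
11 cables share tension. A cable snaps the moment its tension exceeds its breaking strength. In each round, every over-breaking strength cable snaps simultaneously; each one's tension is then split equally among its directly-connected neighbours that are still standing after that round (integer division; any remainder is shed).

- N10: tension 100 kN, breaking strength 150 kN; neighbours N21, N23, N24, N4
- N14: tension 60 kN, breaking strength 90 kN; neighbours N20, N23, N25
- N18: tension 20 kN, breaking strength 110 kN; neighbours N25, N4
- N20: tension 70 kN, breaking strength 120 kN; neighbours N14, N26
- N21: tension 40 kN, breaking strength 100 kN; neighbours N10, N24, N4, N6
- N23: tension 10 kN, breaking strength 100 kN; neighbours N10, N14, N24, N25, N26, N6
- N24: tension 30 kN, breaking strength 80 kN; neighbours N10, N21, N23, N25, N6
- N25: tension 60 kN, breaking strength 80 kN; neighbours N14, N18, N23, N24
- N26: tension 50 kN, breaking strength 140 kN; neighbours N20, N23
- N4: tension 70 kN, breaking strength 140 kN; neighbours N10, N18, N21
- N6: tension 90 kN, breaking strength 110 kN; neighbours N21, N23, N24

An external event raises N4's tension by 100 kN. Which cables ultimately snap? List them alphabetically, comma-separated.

Round 1 — N4 at 170 > 140. N4 snaps.
  N4 sheds 170 kN to N10, N18, N21: 56 each (2 lost).
    N10: 100+56 = 156 > 150
    N18: 20+56 = 76 ≤ 110
    N21: 40+56 = 96 ≤ 100
Round 2 — N10 snaps.
  N10 sheds 156 kN to N21, N23, N24: 52 each.
    N21: 96+52 = 148 > 100
    N23: 10+52 = 62 ≤ 100
    N24: 30+52 = 82 > 80
Round 3 — N21, N24 snap.
  N21 sheds 148 kN to N6: 148 each.
    N6: 90+148 = 238 > 110
  N24 sheds 82 kN to N23, N25, N6: 27 each (1 lost).
    N23: 62+27 = 89 ≤ 100
    N25: 60+27 = 87 > 80
    N6: 238+27 = 265 > 110
Round 4 — N25, N6 snap.
  N25 sheds 87 kN to N14, N18, N23: 29 each.
    N14: 60+29 = 89 ≤ 90
    N18: 76+29 = 105 ≤ 110
    N23: 89+29 = 118 > 100
  N6 sheds 265 kN to N23: 265 each.
    N23: 118+265 = 383 > 100
Round 5 — N23 snaps.
  N23 sheds 383 kN to N14, N26: 191 each (1 lost).
    N14: 89+191 = 280 > 90
    N26: 50+191 = 241 > 140
Round 6 — N14, N26 snap.
  N14 sheds 280 kN to N20: 280 each.
    N20: 70+280 = 350 > 120
  N26 sheds 241 kN to N20: 241 each.
    N20: 350+241 = 591 > 120
Round 7 — N20 snaps.
  N20 sheds 591 kN: no online neighbours, lost.
No further breaks.

N10, N14, N20, N21, N23, N24, N25, N26, N4, N6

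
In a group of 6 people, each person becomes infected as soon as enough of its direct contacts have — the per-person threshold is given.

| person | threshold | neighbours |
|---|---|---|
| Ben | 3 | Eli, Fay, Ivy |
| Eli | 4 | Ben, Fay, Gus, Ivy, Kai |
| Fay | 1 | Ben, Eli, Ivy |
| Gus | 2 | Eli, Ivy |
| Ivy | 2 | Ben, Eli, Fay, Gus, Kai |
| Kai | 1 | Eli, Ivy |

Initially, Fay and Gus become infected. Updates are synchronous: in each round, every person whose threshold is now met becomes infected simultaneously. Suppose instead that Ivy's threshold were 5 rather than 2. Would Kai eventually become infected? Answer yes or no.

With Ivy's threshold at 5:
Round 1 — Fay, Gus become infected (initial).
Round 2 — no new infections; cascade stops.

no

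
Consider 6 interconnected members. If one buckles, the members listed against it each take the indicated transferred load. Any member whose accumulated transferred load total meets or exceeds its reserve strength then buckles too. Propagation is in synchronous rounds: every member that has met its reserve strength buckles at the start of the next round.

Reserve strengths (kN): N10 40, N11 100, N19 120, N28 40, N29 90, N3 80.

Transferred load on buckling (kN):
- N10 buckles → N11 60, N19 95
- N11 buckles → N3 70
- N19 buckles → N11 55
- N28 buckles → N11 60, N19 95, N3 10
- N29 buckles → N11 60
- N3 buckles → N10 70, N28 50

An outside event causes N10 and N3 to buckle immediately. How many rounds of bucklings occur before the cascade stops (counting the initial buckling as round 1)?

3

Round 1 — N10, N3 buckle (initial).
  N11: +60 → 60 < 100
  N19: +95 → 95 < 120
  N28: +50 → 50 ≥ 40
Round 2 — N28 buckles.
  N11: +60 → 120 ≥ 100
  N19: +95 → 190 ≥ 120
Round 3 — N11, N19 buckle.
No further bucklings.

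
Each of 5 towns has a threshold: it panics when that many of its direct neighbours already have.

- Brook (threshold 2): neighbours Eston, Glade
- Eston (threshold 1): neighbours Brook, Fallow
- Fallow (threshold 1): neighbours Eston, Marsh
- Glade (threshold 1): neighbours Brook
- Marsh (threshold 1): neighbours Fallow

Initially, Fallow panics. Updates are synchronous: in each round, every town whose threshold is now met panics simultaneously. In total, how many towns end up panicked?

Round 1 — Fallow panics (initial).
Round 2 — checking thresholds:
  Eston: 1 of 2 neighbours ≥ 1, panics.
  Marsh: 1 of 1 neighbours ≥ 1, panics.
Round 3 — no new panics; cascade stops.

3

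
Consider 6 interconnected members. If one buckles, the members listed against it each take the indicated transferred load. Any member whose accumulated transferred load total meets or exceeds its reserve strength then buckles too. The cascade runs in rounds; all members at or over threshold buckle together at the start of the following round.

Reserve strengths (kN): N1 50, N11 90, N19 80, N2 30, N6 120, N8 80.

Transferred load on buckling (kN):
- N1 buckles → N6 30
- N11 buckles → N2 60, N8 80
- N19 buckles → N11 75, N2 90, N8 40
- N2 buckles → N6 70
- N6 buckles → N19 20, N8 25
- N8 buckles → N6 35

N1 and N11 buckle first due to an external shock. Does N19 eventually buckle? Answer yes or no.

no

Round 1 — N1, N11 buckle (initial).
  N2: +60 → 60 ≥ 30
  N6: +30 → 30 < 120
  N8: +80 → 80 ≥ 80
Round 2 — N2, N8 buckle.
  N6: +70+35 → 135 ≥ 120
Round 3 — N6 buckles.
  N19: +20 → 20 < 80
No further bucklings.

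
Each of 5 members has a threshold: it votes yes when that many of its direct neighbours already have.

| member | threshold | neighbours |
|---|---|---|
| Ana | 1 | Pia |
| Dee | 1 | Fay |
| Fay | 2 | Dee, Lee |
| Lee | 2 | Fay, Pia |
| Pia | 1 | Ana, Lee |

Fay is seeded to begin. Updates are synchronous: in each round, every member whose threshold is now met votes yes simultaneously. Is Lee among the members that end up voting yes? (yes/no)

no

Round 1 — Fay votes yes (initial).
Round 2 — checking thresholds:
  Dee: 1 of 1 neighbours ≥ 1, votes yes.
  Lee: 1 of 2 neighbours < 2, not yet.
Round 3 — no new yes votes; cascade stops.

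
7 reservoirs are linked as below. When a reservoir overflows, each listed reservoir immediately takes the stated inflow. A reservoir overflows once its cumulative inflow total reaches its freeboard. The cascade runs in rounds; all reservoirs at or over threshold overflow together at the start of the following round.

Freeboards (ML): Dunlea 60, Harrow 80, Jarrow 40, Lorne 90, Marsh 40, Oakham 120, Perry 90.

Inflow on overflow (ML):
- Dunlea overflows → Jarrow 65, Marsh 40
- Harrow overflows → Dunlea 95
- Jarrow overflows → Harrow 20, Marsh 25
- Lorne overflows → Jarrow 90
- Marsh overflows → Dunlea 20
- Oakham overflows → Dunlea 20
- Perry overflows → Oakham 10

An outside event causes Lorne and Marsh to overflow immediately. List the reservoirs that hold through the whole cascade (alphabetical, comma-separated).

Dunlea, Harrow, Oakham, Perry

Round 1 — Lorne, Marsh overflow (initial).
  Dunlea: +20 → 20 < 60
  Jarrow: +90 → 90 ≥ 40
Round 2 — Jarrow overflows.
  Harrow: +20 → 20 < 80
No further overflows.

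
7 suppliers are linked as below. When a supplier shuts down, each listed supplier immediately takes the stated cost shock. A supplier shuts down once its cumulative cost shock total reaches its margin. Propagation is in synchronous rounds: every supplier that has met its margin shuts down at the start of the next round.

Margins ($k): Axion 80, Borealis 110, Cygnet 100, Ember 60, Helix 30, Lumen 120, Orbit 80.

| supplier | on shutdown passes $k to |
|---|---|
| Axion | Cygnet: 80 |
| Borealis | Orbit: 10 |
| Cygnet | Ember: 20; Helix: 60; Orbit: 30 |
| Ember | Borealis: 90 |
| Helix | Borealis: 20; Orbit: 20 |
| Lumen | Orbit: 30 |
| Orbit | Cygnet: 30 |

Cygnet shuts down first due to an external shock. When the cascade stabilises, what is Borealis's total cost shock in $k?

Round 1 — Cygnet shuts down (initial).
  Ember: +20 → 20 < 60
  Helix: +60 → 60 ≥ 30
  Orbit: +30 → 30 < 80
Round 2 — Helix shuts down.
  Borealis: +20 → 20 < 110
  Orbit: +20 → 50 < 80
No further shutdowns.

20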